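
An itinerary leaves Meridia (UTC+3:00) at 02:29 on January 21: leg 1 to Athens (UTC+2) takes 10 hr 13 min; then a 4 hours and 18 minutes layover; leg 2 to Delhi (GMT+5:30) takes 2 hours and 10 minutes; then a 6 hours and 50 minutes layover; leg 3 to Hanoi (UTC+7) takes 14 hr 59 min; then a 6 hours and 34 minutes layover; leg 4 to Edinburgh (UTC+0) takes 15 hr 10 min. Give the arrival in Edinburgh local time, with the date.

Convert departure to UTC: 02:29 − 3:00 = 23:29 UTC on Jan 20.
Add 10 hours and 13 minutes leg 1 → 09:42 UTC (Jan 21).
Add 4 hours and 18 minutes layover in Athens → 14:00 UTC.
Add 2 hours and 10 minutes leg 2 → 16:10 UTC.
Add 6 hours 50 minutes layover in Delhi → 23:00 UTC.
Add 14 hours and 59 minutes leg 3 → 13:59 UTC (Jan 22).
Add 6 hours and 34 minutes layover in Hanoi → 20:33 UTC.
Add 15 hours and 10 minutes leg 4 → 11:43 UTC (Jan 23).
Edinburgh is UTC+0, so local arrival is the same: 11:43 on Jan 23.

11:43 on January 23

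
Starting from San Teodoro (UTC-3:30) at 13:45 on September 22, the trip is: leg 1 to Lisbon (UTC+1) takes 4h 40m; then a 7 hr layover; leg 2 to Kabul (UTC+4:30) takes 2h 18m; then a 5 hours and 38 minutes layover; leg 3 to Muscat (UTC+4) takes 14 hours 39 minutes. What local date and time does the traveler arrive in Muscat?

Convert departure to UTC: 13:45 + 3:30 = 17:15 UTC on Sep 22.
Add 4 hours and 40 minutes leg 1 → 21:55 UTC.
Add 7 hours layover in Lisbon → 04:55 UTC (Sep 23).
Add 2 hours 18 minutes leg 2 → 07:13 UTC.
Add 5 hours and 38 minutes layover in Kabul → 12:51 UTC.
Add 14 hours and 39 minutes leg 3 → 03:30 UTC (Sep 24).
Muscat is UTC+4:00, so local arrival = 03:30 + 4:00 = 07:30 on Sep 24.

07:30 on Sep 24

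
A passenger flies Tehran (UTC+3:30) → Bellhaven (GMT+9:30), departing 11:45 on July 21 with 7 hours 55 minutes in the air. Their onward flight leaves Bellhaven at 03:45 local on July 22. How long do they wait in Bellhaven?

Convert departure to UTC: 11:45 − 3:30 = 08:15 UTC on Jul 21.
Add 7 hours and 55 minutes flight time → 16:10 UTC.
Bellhaven is UTC+9:30, so local arrival = 16:10 + 9:30 = 01:40 on Jul 22.
Layover = 03:45 − 01:40 = 2 hours 5 minutes.

2 hours 5 minutes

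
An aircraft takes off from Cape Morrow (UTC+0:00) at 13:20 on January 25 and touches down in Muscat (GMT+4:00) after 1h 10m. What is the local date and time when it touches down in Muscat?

Cape Morrow is at UTC+0, so departure is already 13:20 UTC on Jan 25.
Add 1 hour and 10 minutes travel time → 14:30 UTC.
Muscat is UTC+4:00, so local arrival = 14:30 + 4:00 = 18:30 on Jan 25.

18:30 on January 25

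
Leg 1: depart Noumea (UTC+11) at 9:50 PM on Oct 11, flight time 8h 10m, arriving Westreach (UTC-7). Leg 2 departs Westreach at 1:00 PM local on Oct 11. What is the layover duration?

Convert departure to UTC: 9:50 PM − 11:00 = 10:50 AM UTC on Oct 11.
Add 8 hours 10 minutes flight time → 7:00 PM UTC.
Westreach is UTC−7:00, so local arrival = 7:00 PM − 7:00 = 12:00 PM on Oct 11.
Layover = 1:00 PM − 12:00 PM = 1 hour.

1 hour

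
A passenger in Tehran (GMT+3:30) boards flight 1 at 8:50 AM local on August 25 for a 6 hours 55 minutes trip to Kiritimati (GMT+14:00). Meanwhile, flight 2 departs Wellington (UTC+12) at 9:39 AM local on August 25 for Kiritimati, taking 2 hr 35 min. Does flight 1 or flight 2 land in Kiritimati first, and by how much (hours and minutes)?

Flight 1 in UTC: 8:50 AM − 3:30 = 5:20 AM on Aug 25.
+6 hours 55 minutes → arrive 12:15 PM UTC on Aug 25.
Flight 2 in UTC: 9:39 AM − 12:00 = 9:39 PM on Aug 24.
+2 hours 35 minutes → arrive 12:14 AM UTC on Aug 25.
Flight 2 lands earlier by 12 hours 1 minute.

the second, by 12 hours 1 minute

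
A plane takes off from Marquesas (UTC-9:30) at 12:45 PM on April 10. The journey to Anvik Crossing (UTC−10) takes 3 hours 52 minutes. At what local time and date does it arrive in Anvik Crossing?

4:07 PM on April 10

Convert departure to UTC: 12:45 PM + 9:30 = 10:15 PM UTC on Apr 10.
Add 3 hours 52 minutes travel time → 2:07 AM UTC (Apr 11).
Anvik Crossing is UTC−10:00, so local arrival = 2:07 AM − 10:00 = 4:07 PM on Apr 10.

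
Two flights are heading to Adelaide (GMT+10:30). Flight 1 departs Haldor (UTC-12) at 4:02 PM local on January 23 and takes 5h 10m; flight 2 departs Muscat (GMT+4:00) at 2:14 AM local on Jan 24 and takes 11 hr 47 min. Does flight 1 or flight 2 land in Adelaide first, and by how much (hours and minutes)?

Flight 1 in UTC: 4:02 PM + 12:00 = 4:02 AM on Jan 24.
+5 hours 10 minutes → arrive 9:12 AM UTC on Jan 24.
Flight 2 in UTC: 2:14 AM − 4:00 = 10:14 PM on Jan 23.
+11 hours and 47 minutes → arrive 10:01 AM UTC on Jan 24.
Flight 1 lands earlier by 49 minutes.

the first, by 49 minutes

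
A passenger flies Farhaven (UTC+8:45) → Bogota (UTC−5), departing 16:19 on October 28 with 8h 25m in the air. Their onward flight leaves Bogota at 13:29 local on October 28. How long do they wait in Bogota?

Convert departure to UTC: 16:19 − 8:45 = 07:34 UTC on Oct 28.
Add 8 hours and 25 minutes flight time → 15:59 UTC.
Bogota is UTC−5:00, so local arrival = 15:59 − 5:00 = 10:59 on Oct 28.
Layover = 13:29 − 10:59 = 2 hours 30 minutes.

2 hours 30 minutes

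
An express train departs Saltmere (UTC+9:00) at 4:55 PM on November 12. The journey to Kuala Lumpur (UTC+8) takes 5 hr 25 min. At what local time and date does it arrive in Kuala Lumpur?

9:20 PM on November 12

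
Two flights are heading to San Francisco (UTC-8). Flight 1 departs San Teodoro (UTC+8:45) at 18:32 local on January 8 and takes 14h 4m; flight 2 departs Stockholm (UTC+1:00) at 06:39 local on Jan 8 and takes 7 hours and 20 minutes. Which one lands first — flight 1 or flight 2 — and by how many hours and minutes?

the second, by 10 hours 52 minutes

Flight 1 in UTC: 18:32 − 8:45 = 09:47 on Jan 8.
+14 hours and 4 minutes → arrive 23:51 UTC on Jan 8.
Flight 2 in UTC: 06:39 − 1:00 = 05:39 on Jan 8.
+7 hours and 20 minutes → arrive 12:59 UTC on Jan 8.
Flight 2 lands earlier by 10 hours 52 minutes.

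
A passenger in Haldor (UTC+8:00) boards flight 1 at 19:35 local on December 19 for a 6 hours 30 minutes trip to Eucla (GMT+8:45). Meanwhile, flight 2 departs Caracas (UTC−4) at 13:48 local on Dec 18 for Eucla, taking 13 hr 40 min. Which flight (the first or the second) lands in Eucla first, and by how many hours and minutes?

the second, by 10 hours 37 minutes

Flight 1 in UTC: 19:35 − 8:00 = 11:35 on Dec 19.
+6 hours and 30 minutes → arrive 18:05 UTC on Dec 19.
Flight 2 in UTC: 13:48 + 4:00 = 17:48 on Dec 18.
+13 hours 40 minutes → arrive 07:28 UTC on Dec 19.
Flight 2 lands earlier by 10 hours 37 minutes.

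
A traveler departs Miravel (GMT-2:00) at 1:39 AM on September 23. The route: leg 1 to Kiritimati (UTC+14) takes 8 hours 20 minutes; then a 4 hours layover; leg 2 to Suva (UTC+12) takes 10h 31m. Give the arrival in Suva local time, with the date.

Convert departure to UTC: 1:39 AM + 2:00 = 3:39 AM UTC on Sep 23.
Add 8 hours 20 minutes leg 1 → 11:59 AM UTC.
Add 4 hours layover in Kiritimati → 3:59 PM UTC.
Add 10 hours and 31 minutes leg 2 → 2:30 AM UTC (Sep 24).
Suva is UTC+12:00, so local arrival = 2:30 AM + 12:00 = 2:30 PM on Sep 24.

2:30 PM on September 24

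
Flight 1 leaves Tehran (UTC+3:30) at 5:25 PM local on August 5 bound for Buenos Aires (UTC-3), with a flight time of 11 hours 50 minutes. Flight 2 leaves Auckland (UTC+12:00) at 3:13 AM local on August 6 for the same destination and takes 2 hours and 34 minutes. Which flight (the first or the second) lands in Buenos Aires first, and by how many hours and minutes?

Flight 1 in UTC: 5:25 PM − 3:30 = 1:55 PM on Aug 5.
+11 hours and 50 minutes → arrive 1:45 AM UTC on Aug 6.
Flight 2 in UTC: 3:13 AM − 12:00 = 3:13 PM on Aug 5.
+2 hours 34 minutes → arrive 5:47 PM UTC on Aug 5.
Flight 2 lands earlier by 7 hours 58 minutes.

the second, by 7 hours 58 minutes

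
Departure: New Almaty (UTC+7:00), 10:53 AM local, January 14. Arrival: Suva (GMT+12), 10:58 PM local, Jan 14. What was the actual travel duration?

7 hours 5 minutes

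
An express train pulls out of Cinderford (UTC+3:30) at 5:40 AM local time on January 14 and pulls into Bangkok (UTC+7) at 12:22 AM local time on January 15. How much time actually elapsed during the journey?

Departure in UTC: 5:40 AM − 3:30 = 2:10 AM on Jan 14.
Arrival in UTC: 12:22 AM − 7:00 = 5:22 PM on Jan 14.
Elapsed = 5:22 PM − 2:10 AM = 15 hours 12 minutes.

15 hours 12 minutes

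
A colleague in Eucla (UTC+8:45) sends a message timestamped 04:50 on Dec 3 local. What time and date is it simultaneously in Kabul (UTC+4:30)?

00:35 on December 3

In UTC: 04:50 − 8:45 = 20:05 on Dec 2.
Kabul is UTC+4:30: 20:05 + 4:30 = 00:35 on Dec 3.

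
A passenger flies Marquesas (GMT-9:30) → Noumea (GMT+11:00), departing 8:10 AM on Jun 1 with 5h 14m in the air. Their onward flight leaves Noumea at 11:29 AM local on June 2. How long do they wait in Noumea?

Convert departure to UTC: 8:10 AM + 9:30 = 5:40 PM UTC on Jun 1.
Add 5 hours and 14 minutes flight time → 10:54 PM UTC.
Noumea is UTC+11:00, so local arrival = 10:54 PM + 11:00 = 9:54 AM on Jun 2.
Layover = 11:29 AM − 9:54 AM = 1 hour 35 minutes.

1 hour 35 minutes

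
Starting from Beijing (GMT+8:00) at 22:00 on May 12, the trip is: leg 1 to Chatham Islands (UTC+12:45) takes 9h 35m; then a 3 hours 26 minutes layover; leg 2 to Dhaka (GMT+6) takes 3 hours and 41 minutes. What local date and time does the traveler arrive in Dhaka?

12:42 on May 13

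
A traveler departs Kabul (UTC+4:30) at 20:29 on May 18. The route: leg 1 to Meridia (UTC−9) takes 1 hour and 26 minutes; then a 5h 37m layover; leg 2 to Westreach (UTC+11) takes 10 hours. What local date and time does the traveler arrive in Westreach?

Convert departure to UTC: 20:29 − 4:30 = 15:59 UTC on May 18.
Add 1 hour and 26 minutes leg 1 → 17:25 UTC.
Add 5 hours 37 minutes layover in Meridia → 23:02 UTC.
Add 10 hours leg 2 → 09:02 UTC (May 19).
Westreach is UTC+11:00, so local arrival = 09:02 + 11:00 = 20:02 on May 19.

20:02 on May 19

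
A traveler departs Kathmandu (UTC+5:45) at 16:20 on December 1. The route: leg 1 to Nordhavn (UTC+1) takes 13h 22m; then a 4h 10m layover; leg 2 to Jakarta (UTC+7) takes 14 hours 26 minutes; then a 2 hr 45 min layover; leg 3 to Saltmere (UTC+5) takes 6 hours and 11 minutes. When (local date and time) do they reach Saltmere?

08:29 on Dec 3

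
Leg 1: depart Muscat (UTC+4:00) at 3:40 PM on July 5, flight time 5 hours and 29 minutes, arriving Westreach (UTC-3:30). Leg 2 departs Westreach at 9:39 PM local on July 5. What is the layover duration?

8 hours

Convert departure to UTC: 3:40 PM − 4:00 = 11:40 AM UTC on Jul 5.
Add 5 hours and 29 minutes flight time → 5:09 PM UTC.
Westreach is UTC−3:30, so local arrival = 5:09 PM − 3:30 = 1:39 PM on Jul 5.
Layover = 9:39 PM − 1:39 PM = 8 hours.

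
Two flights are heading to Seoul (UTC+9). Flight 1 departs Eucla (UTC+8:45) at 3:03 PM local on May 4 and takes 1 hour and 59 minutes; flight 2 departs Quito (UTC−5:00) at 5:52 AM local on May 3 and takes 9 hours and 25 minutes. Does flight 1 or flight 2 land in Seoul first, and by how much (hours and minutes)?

Flight 1 in UTC: 3:03 PM − 8:45 = 6:18 AM on May 4.
+1 hour 59 minutes → arrive 8:17 AM UTC on May 4.
Flight 2 in UTC: 5:52 AM + 5:00 = 10:52 AM on May 3.
+9 hours 25 minutes → arrive 8:17 PM UTC on May 3.
Flight 2 lands earlier by 12 hours.

the second, by 12 hours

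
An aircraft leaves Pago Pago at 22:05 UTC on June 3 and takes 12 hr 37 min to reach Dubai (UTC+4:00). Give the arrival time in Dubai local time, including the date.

Departure is given in UTC: 22:05 on Jun 3.
Add 12 hours and 37 minutes → 10:42 UTC (Jun 4).
Dubai is UTC+4:00: 10:42 + 4:00 = 14:42 on Jun 4.

14:42 on Jun 4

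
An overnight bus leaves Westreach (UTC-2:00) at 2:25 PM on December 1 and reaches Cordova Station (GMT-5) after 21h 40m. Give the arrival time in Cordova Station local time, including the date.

9:05 AM on December 2

Convert departure to UTC: 2:25 PM + 2:00 = 4:25 PM UTC on Dec 1.
Add 21 hours and 40 minutes travel time → 2:05 PM UTC (Dec 2).
Cordova Station is UTC−5:00, so local arrival = 2:05 PM − 5:00 = 9:05 AM on Dec 2.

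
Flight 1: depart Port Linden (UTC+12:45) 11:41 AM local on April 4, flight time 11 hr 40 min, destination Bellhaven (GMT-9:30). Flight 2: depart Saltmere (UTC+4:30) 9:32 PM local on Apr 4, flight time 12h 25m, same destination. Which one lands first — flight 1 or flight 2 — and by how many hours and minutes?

Flight 1 in UTC: 11:41 AM − 12:45 = 10:56 PM on Apr 3.
+11 hours and 40 minutes → arrive 10:36 AM UTC on Apr 4.
Flight 2 in UTC: 9:32 PM − 4:30 = 5:02 PM on Apr 4.
+12 hours and 25 minutes → arrive 5:27 AM UTC on Apr 5.
Flight 1 lands earlier by 18 hours 51 minutes.

the first, by 18 hours 51 minutes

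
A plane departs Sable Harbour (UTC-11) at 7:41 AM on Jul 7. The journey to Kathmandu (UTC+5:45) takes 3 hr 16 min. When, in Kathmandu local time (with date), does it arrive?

3:42 AM on July 8

Kathmandu is 16:45 ahead of Sable Harbour.
After 3 hours and 16 minutes it is 10:57 AM in Sable Harbour.
Shift by the zone difference: 10:57 AM + 16:45 = 3:42 AM on Jul 8 in Kathmandu.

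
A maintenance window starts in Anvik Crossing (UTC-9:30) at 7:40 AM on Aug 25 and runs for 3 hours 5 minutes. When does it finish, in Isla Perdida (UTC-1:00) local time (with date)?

Convert start to UTC: 7:40 AM + 9:30 = 5:10 PM UTC on Aug 25.
Add 3 hours 5 minutes duration → 8:15 PM UTC.
Isla Perdida is UTC−1:00, so local end time = 8:15 PM − 1:00 = 7:15 PM on Aug 25.

7:15 PM on August 25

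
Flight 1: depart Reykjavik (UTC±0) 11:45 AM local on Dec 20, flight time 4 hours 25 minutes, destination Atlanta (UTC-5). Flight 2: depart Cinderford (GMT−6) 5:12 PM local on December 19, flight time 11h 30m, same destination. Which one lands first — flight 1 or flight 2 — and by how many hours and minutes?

Flight 1 departs at 11:45 AM UTC (Dec 20).
+4 hours 25 minutes → arrive 4:10 PM UTC on Dec 20.
Flight 2 in UTC: 5:12 PM + 6:00 = 11:12 PM on Dec 19.
+11 hours 30 minutes → arrive 10:42 AM UTC on Dec 20.
Flight 2 lands earlier by 5 hours 28 minutes.

the second, by 5 hours 28 minutes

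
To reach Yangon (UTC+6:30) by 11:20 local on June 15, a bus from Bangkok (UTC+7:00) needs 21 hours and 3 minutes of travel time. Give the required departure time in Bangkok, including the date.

Target arrival in UTC: 11:20 − 6:30 = 04:50 on Jun 15.
Subtract 21 hours and 3 minutes → departure 07:47 UTC on Jun 14.
Bangkok is UTC+7:00: 07:47 + 7:00 = 14:47 on Jun 14.

14:47 on Jun 14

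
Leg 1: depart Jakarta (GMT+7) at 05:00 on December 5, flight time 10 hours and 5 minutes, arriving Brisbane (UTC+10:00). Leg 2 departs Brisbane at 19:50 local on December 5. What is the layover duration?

Convert departure to UTC: 05:00 − 7:00 = 22:00 UTC on Dec 4.
Add 10 hours and 5 minutes flight time → 08:05 UTC (Dec 5).
Brisbane is UTC+10:00, so local arrival = 08:05 + 10:00 = 18:05 on Dec 5.
Layover = 19:50 − 18:05 = 1 hour 45 minutes.

1 hour 45 minutes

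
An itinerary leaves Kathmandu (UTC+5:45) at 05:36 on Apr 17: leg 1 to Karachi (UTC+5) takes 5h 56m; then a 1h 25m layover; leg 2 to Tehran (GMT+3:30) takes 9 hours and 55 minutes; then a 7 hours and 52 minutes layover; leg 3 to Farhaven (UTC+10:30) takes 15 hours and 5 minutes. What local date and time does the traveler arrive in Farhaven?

02:34 on April 19

Convert departure to UTC: 05:36 − 5:45 = 23:51 UTC on Apr 16.
Add 5 hours 56 minutes leg 1 → 05:47 UTC (Apr 17).
Add 1 hour and 25 minutes layover in Karachi → 07:12 UTC.
Add 9 hours and 55 minutes leg 2 → 17:07 UTC.
Add 7 hours and 52 minutes layover in Tehran → 00:59 UTC (Apr 18).
Add 15 hours and 5 minutes leg 3 → 16:04 UTC.
Farhaven is UTC+10:30, so local arrival = 16:04 + 10:30 = 02:34 on Apr 19.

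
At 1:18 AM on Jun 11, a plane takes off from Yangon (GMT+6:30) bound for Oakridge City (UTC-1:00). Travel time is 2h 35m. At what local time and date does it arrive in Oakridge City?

Convert departure to UTC: 1:18 AM − 6:30 = 6:48 PM UTC on Jun 10.
Add 2 hours 35 minutes travel time → 9:23 PM UTC.
Oakridge City is UTC−1:00, so local arrival = 9:23 PM − 1:00 = 8:23 PM on Jun 10.

8:23 PM on Jun 10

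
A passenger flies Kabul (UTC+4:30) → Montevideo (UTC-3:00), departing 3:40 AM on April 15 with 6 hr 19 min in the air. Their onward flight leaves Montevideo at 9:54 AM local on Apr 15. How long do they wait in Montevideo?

Convert departure to UTC: 3:40 AM − 4:30 = 11:10 PM UTC on Apr 14.
Add 6 hours and 19 minutes flight time → 5:29 AM UTC (Apr 15).
Montevideo is UTC−3:00, so local arrival = 5:29 AM − 3:00 = 2:29 AM on Apr 15.
Layover = 9:54 AM − 2:29 AM = 7 hours 25 minutes.

7 hours 25 minutes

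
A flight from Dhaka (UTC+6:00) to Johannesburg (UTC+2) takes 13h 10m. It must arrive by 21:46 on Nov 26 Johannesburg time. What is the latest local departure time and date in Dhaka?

Target arrival in UTC: 21:46 − 2:00 = 19:46 on Nov 26.
Subtract 13 hours and 10 minutes → departure 06:36 UTC on Nov 26.
Dhaka is UTC+6:00: 06:36 + 6:00 = 12:36 on Nov 26.

12:36 on Nov 26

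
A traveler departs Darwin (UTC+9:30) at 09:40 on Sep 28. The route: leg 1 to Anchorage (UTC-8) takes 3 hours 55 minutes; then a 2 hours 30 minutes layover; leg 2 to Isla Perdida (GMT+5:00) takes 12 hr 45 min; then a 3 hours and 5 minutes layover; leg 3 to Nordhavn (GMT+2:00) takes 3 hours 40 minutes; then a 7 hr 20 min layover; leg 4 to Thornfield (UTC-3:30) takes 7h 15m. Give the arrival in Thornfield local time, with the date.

Convert departure to UTC: 09:40 − 9:30 = 00:10 UTC on Sep 28.
Add 3 hours and 55 minutes leg 1 → 04:05 UTC.
Add 2 hours and 30 minutes layover in Anchorage → 06:35 UTC.
Add 12 hours and 45 minutes leg 2 → 19:20 UTC.
Add 3 hours 5 minutes layover in Isla Perdida → 22:25 UTC.
Add 3 hours 40 minutes leg 3 → 02:05 UTC (Sep 29).
Add 7 hours 20 minutes layover in Nordhavn → 09:25 UTC.
Add 7 hours 15 minutes leg 4 → 16:40 UTC.
Thornfield is UTC−3:30, so local arrival = 16:40 − 3:30 = 13:10 on Sep 29.

13:10 on Sep 29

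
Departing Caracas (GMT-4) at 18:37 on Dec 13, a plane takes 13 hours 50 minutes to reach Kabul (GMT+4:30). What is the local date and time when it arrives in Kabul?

16:57 on December 14

Convert departure to UTC: 18:37 + 4:00 = 22:37 UTC on Dec 13.
Add 13 hours and 50 minutes travel time → 12:27 UTC (Dec 14).
Kabul is UTC+4:30, so local arrival = 12:27 + 4:30 = 16:57 on Dec 14.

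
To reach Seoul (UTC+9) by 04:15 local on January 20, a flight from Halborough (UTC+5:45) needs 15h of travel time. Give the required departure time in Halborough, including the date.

10:00 on January 19

Target arrival in UTC: 04:15 − 9:00 = 19:15 on Jan 19.
Subtract 15 hours → departure 04:15 UTC on Jan 19.
Halborough is UTC+5:45: 04:15 + 5:45 = 10:00 on Jan 19.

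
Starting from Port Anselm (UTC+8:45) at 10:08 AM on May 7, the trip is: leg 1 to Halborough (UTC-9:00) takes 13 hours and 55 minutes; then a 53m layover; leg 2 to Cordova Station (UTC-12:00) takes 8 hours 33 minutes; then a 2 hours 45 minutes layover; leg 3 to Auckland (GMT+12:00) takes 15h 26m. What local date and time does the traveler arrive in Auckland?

Convert departure to UTC: 10:08 AM − 8:45 = 1:23 AM UTC on May 7.
Add 13 hours 55 minutes leg 1 → 3:18 PM UTC.
Add 53 minutes layover in Halborough → 4:11 PM UTC.
Add 8 hours 33 minutes leg 2 → 12:44 AM UTC (May 8).
Add 2 hours 45 minutes layover in Cordova Station → 3:29 AM UTC.
Add 15 hours 26 minutes leg 3 → 6:55 PM UTC.
Auckland is UTC+12:00, so local arrival = 6:55 PM + 12:00 = 6:55 AM on May 9.

6:55 AM on May 9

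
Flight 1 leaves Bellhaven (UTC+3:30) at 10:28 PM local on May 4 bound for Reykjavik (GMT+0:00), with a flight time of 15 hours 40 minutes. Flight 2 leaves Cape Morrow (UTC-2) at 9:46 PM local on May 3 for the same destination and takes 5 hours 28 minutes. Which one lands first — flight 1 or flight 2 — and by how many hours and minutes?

Flight 1 in UTC: 10:28 PM − 3:30 = 6:58 PM on May 4.
+15 hours 40 minutes → arrive 10:38 AM UTC on May 5.
Flight 2 in UTC: 9:46 PM + 2:00 = 11:46 PM on May 3.
+5 hours 28 minutes → arrive 5:14 AM UTC on May 4.
Flight 2 lands earlier by 29 hours 24 minutes.

the second, by 29 hours 24 minutes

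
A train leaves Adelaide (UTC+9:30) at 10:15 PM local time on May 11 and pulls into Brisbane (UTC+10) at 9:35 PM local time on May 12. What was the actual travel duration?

Departure in UTC: 10:15 PM − 9:30 = 12:45 PM on May 11.
Arrival in UTC: 9:35 PM − 10:00 = 11:35 AM on May 12.
Elapsed = 11:35 AM − 12:45 PM (+1 day) = 22 hours 50 minutes.

22 hours 50 minutes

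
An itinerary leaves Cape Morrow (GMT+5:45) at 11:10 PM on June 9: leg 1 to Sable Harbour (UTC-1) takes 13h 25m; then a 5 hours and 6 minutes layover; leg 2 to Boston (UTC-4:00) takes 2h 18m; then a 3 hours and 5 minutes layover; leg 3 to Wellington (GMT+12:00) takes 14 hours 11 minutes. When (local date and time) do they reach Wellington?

7:30 PM on Jun 11

Convert departure to UTC: 11:10 PM − 5:45 = 5:25 PM UTC on Jun 9.
Add 13 hours and 25 minutes leg 1 → 6:50 AM UTC (Jun 10).
Add 5 hours 6 minutes layover in Sable Harbour → 11:56 AM UTC.
Add 2 hours 18 minutes leg 2 → 2:14 PM UTC.
Add 3 hours 5 minutes layover in Boston → 5:19 PM UTC.
Add 14 hours and 11 minutes leg 3 → 7:30 AM UTC (Jun 11).
Wellington is UTC+12:00, so local arrival = 7:30 AM + 12:00 = 7:30 PM on Jun 11.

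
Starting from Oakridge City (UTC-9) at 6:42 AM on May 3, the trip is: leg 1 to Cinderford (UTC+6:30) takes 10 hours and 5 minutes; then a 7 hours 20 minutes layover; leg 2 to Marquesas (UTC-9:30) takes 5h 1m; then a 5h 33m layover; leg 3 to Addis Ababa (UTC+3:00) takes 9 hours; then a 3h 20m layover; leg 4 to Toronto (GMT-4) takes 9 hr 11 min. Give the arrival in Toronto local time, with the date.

1:12 PM on May 5

Convert departure to UTC: 6:42 AM + 9:00 = 3:42 PM UTC on May 3.
Add 10 hours and 5 minutes leg 1 → 1:47 AM UTC (May 4).
Add 7 hours and 20 minutes layover in Cinderford → 9:07 AM UTC.
Add 5 hours and 1 minute leg 2 → 2:08 PM UTC.
Add 5 hours and 33 minutes layover in Marquesas → 7:41 PM UTC.
Add 9 hours leg 3 → 4:41 AM UTC (May 5).
Add 3 hours 20 minutes layover in Addis Ababa → 8:01 AM UTC.
Add 9 hours and 11 minutes leg 4 → 5:12 PM UTC.
Toronto is UTC−4:00, so local arrival = 5:12 PM − 4:00 = 1:12 PM on May 5.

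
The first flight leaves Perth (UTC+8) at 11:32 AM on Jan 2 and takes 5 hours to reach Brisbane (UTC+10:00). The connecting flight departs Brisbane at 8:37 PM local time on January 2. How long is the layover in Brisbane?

2 hours 5 minutes

Convert departure to UTC: 11:32 AM − 8:00 = 3:32 AM UTC on Jan 2.
Add 5 hours flight time → 8:32 AM UTC.
Brisbane is UTC+10:00, so local arrival = 8:32 AM + 10:00 = 6:32 PM on Jan 2.
Layover = 8:37 PM − 6:32 PM = 2 hours 5 minutes.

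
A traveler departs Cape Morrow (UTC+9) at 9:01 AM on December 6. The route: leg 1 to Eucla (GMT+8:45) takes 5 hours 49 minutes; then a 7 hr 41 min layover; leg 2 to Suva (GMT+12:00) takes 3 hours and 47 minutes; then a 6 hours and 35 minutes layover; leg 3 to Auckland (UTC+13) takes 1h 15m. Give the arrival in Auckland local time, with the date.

Convert departure to UTC: 9:01 AM − 9:00 = 12:01 AM UTC on Dec 6.
Add 5 hours and 49 minutes leg 1 → 5:50 AM UTC.
Add 7 hours 41 minutes layover in Eucla → 1:31 PM UTC.
Add 3 hours and 47 minutes leg 2 → 5:18 PM UTC.
Add 6 hours and 35 minutes layover in Suva → 11:53 PM UTC.
Add 1 hour 15 minutes leg 3 → 1:08 AM UTC (Dec 7).
Auckland is UTC+13:00, so local arrival = 1:08 AM + 13:00 = 2:08 PM on Dec 7.

2:08 PM on Dec 7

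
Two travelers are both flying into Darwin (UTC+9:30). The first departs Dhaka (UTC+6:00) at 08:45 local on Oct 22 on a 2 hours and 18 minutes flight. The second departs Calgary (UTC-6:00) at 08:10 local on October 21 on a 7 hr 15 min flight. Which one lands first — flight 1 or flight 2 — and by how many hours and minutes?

the second, by 7 hours 38 minutes

Flight 1 in UTC: 08:45 − 6:00 = 02:45 on Oct 22.
+2 hours and 18 minutes → arrive 05:03 UTC on Oct 22.
Flight 2 in UTC: 08:10 + 6:00 = 14:10 on Oct 21.
+7 hours and 15 minutes → arrive 21:25 UTC on Oct 21.
Flight 2 lands earlier by 7 hours 38 minutes.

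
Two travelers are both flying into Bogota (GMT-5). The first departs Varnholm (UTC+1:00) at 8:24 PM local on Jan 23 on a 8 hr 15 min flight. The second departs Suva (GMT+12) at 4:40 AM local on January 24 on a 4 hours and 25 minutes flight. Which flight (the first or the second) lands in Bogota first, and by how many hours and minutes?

the second, by 6 hours 34 minutes

Flight 1 in UTC: 8:24 PM − 1:00 = 7:24 PM on Jan 23.
+8 hours and 15 minutes → arrive 3:39 AM UTC on Jan 24.
Flight 2 in UTC: 4:40 AM − 12:00 = 4:40 PM on Jan 23.
+4 hours and 25 minutes → arrive 9:05 PM UTC on Jan 23.
Flight 2 lands earlier by 6 hours 34 minutes.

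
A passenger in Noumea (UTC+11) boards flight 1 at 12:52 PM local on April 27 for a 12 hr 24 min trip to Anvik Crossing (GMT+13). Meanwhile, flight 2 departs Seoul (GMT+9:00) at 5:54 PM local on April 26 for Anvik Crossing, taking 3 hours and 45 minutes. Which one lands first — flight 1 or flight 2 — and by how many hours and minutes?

Flight 1 in UTC: 12:52 PM − 11:00 = 1:52 AM on Apr 27.
+12 hours and 24 minutes → arrive 2:16 PM UTC on Apr 27.
Flight 2 in UTC: 5:54 PM − 9:00 = 8:54 AM on Apr 26.
+3 hours 45 minutes → arrive 12:39 PM UTC on Apr 26.
Flight 2 lands earlier by 25 hours 37 minutes.

the second, by 25 hours 37 minutes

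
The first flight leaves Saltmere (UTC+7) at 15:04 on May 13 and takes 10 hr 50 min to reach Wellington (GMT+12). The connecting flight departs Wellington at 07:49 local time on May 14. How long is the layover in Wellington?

55 minutes

Convert departure to UTC: 15:04 − 7:00 = 08:04 UTC on May 13.
Add 10 hours and 50 minutes flight time → 18:54 UTC.
Wellington is UTC+12:00, so local arrival = 18:54 + 12:00 = 06:54 on May 14.
Layover = 07:49 − 06:54 = 55 minutes.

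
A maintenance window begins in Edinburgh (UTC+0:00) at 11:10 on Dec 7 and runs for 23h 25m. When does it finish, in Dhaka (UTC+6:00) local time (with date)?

16:35 on Dec 8

Dhaka is 6:00 ahead of Edinburgh.
After 23 hours 25 minutes it is 10:35 (Dec 8) in Edinburgh.
Shift by the zone difference: 10:35 + 6:00 = 16:35 on Dec 8 in Dhaka.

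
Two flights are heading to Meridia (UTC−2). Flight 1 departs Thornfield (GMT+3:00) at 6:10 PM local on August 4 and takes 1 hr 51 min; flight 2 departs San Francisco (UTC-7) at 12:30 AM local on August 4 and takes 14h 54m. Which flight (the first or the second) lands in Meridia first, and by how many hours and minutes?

the first, by 5 hours 23 minutes

Flight 1 in UTC: 6:10 PM − 3:00 = 3:10 PM on Aug 4.
+1 hour and 51 minutes → arrive 5:01 PM UTC on Aug 4.
Flight 2 in UTC: 12:30 AM + 7:00 = 7:30 AM on Aug 4.
+14 hours 54 minutes → arrive 10:24 PM UTC on Aug 4.
Flight 1 lands earlier by 5 hours 23 minutes.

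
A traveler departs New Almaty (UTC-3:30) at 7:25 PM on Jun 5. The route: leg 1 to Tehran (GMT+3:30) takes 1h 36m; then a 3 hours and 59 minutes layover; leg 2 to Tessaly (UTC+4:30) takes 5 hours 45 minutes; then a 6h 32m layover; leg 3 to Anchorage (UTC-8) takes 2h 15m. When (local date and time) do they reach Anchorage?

11:02 AM on June 6

Convert departure to UTC: 7:25 PM + 3:30 = 10:55 PM UTC on Jun 5.
Add 1 hour and 36 minutes leg 1 → 12:31 AM UTC (Jun 6).
Add 3 hours and 59 minutes layover in Tehran → 4:30 AM UTC.
Add 5 hours and 45 minutes leg 2 → 10:15 AM UTC.
Add 6 hours and 32 minutes layover in Tessaly → 4:47 PM UTC.
Add 2 hours 15 minutes leg 3 → 7:02 PM UTC.
Anchorage is UTC−8:00, so local arrival = 7:02 PM − 8:00 = 11:02 AM on Jun 6.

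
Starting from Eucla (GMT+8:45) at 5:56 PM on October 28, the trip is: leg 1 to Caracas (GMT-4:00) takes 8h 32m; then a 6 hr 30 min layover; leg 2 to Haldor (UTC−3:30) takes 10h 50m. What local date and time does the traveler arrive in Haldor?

Convert departure to UTC: 5:56 PM − 8:45 = 9:11 AM UTC on Oct 28.
Add 8 hours and 32 minutes leg 1 → 5:43 PM UTC.
Add 6 hours 30 minutes layover in Caracas → 12:13 AM UTC (Oct 29).
Add 10 hours and 50 minutes leg 2 → 11:03 AM UTC.
Haldor is UTC−3:30, so local arrival = 11:03 AM − 3:30 = 7:33 AM on Oct 29.

7:33 AM on Oct 29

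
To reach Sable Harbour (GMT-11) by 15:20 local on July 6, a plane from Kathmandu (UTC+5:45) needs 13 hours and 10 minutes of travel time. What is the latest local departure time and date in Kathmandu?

18:55 on Jul 6

Target arrival in UTC: 15:20 + 11:00 = 02:20 on Jul 7.
Subtract 13 hours and 10 minutes → departure 13:10 UTC on Jul 6.
Kathmandu is UTC+5:45: 13:10 + 5:45 = 18:55 on Jul 6.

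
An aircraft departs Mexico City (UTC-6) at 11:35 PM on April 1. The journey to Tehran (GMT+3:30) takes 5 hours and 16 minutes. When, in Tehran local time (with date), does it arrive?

Tehran is 9:30 ahead of Mexico City.
After 5 hours 16 minutes it is 4:51 AM (Apr 2) in Mexico City.
Shift by the zone difference: 4:51 AM + 9:30 = 2:21 PM on Apr 2 in Tehran.

2:21 PM on April 2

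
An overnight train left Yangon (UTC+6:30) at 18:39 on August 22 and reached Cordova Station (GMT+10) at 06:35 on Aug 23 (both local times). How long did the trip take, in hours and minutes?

Departure in UTC: 18:39 − 6:30 = 12:09 on Aug 22.
Arrival in UTC: 06:35 − 10:00 = 20:35 on Aug 22.
Elapsed = 20:35 − 12:09 = 8 hours 26 minutes.

8 hours 26 minutes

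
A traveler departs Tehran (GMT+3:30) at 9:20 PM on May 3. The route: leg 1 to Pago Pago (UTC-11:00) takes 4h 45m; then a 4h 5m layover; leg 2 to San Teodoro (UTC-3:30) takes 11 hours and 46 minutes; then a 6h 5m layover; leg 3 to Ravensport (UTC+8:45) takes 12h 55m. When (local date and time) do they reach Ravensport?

Convert departure to UTC: 9:20 PM − 3:30 = 5:50 PM UTC on May 3.
Add 4 hours 45 minutes leg 1 → 10:35 PM UTC.
Add 4 hours and 5 minutes layover in Pago Pago → 2:40 AM UTC (May 4).
Add 11 hours and 46 minutes leg 2 → 2:26 PM UTC.
Add 6 hours 5 minutes layover in San Teodoro → 8:31 PM UTC.
Add 12 hours 55 minutes leg 3 → 9:26 AM UTC (May 5).
Ravensport is UTC+8:45, so local arrival = 9:26 AM + 8:45 = 6:11 PM on May 5.

6:11 PM on May 5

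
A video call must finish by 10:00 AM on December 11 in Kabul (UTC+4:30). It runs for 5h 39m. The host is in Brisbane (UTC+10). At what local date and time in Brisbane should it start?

Target end time in UTC: 10:00 AM − 4:30 = 5:30 AM on Dec 11.
Subtract 5 hours and 39 minutes → start 11:51 PM UTC on Dec 10.
Brisbane is UTC+10:00: 11:51 PM + 10:00 = 9:51 AM on Dec 11.

9:51 AM on December 11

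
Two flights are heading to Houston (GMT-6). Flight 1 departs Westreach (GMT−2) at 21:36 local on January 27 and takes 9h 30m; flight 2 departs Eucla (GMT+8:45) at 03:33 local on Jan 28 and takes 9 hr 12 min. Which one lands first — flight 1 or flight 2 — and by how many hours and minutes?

the second, by 5 hours 6 minutes

Flight 1 in UTC: 21:36 + 2:00 = 23:36 on Jan 27.
+9 hours 30 minutes → arrive 09:06 UTC on Jan 28.
Flight 2 in UTC: 03:33 − 8:45 = 18:48 on Jan 27.
+9 hours and 12 minutes → arrive 04:00 UTC on Jan 28.
Flight 2 lands earlier by 5 hours 6 minutes.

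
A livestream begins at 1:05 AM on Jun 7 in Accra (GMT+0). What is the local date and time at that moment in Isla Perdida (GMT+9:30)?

10:35 AM on June 7

Isla Perdida is 9:30 ahead of Accra.
Shift by the zone difference: 1:05 AM + 9:30 = 10:35 AM on Jun 7 in Isla Perdida.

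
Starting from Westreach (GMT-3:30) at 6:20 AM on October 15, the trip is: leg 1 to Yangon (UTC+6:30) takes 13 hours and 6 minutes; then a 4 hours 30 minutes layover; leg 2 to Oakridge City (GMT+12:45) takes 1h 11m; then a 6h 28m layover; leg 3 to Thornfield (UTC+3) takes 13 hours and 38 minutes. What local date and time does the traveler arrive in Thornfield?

3:43 AM on October 17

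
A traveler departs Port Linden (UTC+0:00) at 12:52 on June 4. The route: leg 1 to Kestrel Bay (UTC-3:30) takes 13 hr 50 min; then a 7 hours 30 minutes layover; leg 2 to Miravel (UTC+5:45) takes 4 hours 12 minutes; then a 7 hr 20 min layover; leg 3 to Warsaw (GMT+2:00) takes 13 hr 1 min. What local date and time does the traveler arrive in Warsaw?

Port Linden is at UTC+0, so departure is already 12:52 UTC on Jun 4.
Add 13 hours and 50 minutes leg 1 → 02:42 UTC (Jun 5).
Add 7 hours 30 minutes layover in Kestrel Bay → 10:12 UTC.
Add 4 hours and 12 minutes leg 2 → 14:24 UTC.
Add 7 hours 20 minutes layover in Miravel → 21:44 UTC.
Add 13 hours 1 minute leg 3 → 10:45 UTC (Jun 6).
Warsaw is UTC+2:00, so local arrival = 10:45 + 2:00 = 12:45 on Jun 6.

12:45 on Jun 6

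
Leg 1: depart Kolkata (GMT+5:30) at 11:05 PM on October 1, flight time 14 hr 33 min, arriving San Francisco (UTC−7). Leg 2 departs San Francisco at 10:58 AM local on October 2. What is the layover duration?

9 hours 50 minutes

Convert departure to UTC: 11:05 PM − 5:30 = 5:35 PM UTC on Oct 1.
Add 14 hours and 33 minutes flight time → 8:08 AM UTC (Oct 2).
San Francisco is UTC−7:00, so local arrival = 8:08 AM − 7:00 = 1:08 AM on Oct 2.
Layover = 10:58 AM − 1:08 AM = 9 hours 50 minutes.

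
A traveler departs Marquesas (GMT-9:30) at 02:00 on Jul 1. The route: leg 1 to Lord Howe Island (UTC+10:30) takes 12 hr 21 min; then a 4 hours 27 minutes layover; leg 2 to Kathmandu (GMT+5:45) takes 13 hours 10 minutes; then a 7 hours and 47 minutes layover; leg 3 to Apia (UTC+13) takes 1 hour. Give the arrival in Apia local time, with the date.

Convert departure to UTC: 02:00 + 9:30 = 11:30 UTC on Jul 1.
Add 12 hours 21 minutes leg 1 → 23:51 UTC.
Add 4 hours and 27 minutes layover in Lord Howe Island → 04:18 UTC (Jul 2).
Add 13 hours and 10 minutes leg 2 → 17:28 UTC.
Add 7 hours and 47 minutes layover in Kathmandu → 01:15 UTC (Jul 3).
Add 1 hour leg 3 → 02:15 UTC.
Apia is UTC+13:00, so local arrival = 02:15 + 13:00 = 15:15 on Jul 3.

15:15 on July 3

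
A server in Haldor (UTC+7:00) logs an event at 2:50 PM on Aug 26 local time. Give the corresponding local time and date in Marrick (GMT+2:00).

In UTC: 2:50 PM − 7:00 = 7:50 AM on Aug 26.
Marrick is UTC+2:00: 7:50 AM + 2:00 = 9:50 AM on Aug 26.

9:50 AM on August 26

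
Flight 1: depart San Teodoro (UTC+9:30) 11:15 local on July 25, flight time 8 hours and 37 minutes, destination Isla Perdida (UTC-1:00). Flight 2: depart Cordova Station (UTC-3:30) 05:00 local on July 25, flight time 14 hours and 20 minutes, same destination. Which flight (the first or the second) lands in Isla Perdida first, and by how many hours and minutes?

the first, by 12 hours 28 minutes

Flight 1 in UTC: 11:15 − 9:30 = 01:45 on Jul 25.
+8 hours 37 minutes → arrive 10:22 UTC on Jul 25.
Flight 2 in UTC: 05:00 + 3:30 = 08:30 on Jul 25.
+14 hours 20 minutes → arrive 22:50 UTC on Jul 25.
Flight 1 lands earlier by 12 hours 28 minutes.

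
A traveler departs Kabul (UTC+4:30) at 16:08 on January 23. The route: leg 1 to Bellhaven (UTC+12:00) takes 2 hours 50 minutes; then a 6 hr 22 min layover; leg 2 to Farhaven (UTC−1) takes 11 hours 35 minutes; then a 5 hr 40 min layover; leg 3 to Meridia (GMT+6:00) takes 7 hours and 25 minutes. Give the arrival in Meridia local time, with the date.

03:30 on Jan 25

Convert departure to UTC: 16:08 − 4:30 = 11:38 UTC on Jan 23.
Add 2 hours and 50 minutes leg 1 → 14:28 UTC.
Add 6 hours and 22 minutes layover in Bellhaven → 20:50 UTC.
Add 11 hours 35 minutes leg 2 → 08:25 UTC (Jan 24).
Add 5 hours 40 minutes layover in Farhaven → 14:05 UTC.
Add 7 hours 25 minutes leg 3 → 21:30 UTC.
Meridia is UTC+6:00, so local arrival = 21:30 + 6:00 = 03:30 on Jan 25.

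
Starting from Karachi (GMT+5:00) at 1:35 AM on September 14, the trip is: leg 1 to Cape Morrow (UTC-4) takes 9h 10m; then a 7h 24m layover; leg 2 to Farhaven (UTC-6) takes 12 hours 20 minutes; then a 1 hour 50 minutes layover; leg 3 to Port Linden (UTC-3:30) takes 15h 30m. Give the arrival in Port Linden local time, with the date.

3:19 PM on Sep 15

Convert departure to UTC: 1:35 AM − 5:00 = 8:35 PM UTC on Sep 13.
Add 9 hours and 10 minutes leg 1 → 5:45 AM UTC (Sep 14).
Add 7 hours 24 minutes layover in Cape Morrow → 1:09 PM UTC.
Add 12 hours 20 minutes leg 2 → 1:29 AM UTC (Sep 15).
Add 1 hour 50 minutes layover in Farhaven → 3:19 AM UTC.
Add 15 hours and 30 minutes leg 3 → 6:49 PM UTC.
Port Linden is UTC−3:30, so local arrival = 6:49 PM − 3:30 = 3:19 PM on Sep 15.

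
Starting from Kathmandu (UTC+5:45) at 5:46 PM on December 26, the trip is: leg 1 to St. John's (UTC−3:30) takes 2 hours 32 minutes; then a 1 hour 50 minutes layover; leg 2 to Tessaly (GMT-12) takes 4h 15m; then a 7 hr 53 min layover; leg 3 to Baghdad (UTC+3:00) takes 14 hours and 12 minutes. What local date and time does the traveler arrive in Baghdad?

Convert departure to UTC: 5:46 PM − 5:45 = 12:01 PM UTC on Dec 26.
Add 2 hours and 32 minutes leg 1 → 2:33 PM UTC.
Add 1 hour 50 minutes layover in St. John's → 4:23 PM UTC.
Add 4 hours and 15 minutes leg 2 → 8:38 PM UTC.
Add 7 hours 53 minutes layover in Tessaly → 4:31 AM UTC (Dec 27).
Add 14 hours 12 minutes leg 3 → 6:43 PM UTC.
Baghdad is UTC+3:00, so local arrival = 6:43 PM + 3:00 = 9:43 PM on Dec 27.

9:43 PM on December 27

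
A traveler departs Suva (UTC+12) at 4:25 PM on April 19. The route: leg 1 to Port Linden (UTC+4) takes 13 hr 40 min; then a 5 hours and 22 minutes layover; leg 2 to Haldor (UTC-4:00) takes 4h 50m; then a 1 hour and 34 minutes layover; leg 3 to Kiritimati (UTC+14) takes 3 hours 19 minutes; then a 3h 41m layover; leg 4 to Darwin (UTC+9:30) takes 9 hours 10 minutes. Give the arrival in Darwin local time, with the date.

7:31 AM on April 21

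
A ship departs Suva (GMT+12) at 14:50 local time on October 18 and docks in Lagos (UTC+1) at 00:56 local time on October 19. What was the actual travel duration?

Departure in UTC: 14:50 − 12:00 = 02:50 on Oct 18.
Arrival in UTC: 00:56 − 1:00 = 23:56 on Oct 18.
Elapsed = 23:56 − 02:50 = 21 hours 6 minutes.

21 hours 6 minutes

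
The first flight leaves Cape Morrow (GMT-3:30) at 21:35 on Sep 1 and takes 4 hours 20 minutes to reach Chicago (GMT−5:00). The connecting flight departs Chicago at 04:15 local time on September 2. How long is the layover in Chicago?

Convert departure to UTC: 21:35 + 3:30 = 01:05 UTC on Sep 2.
Add 4 hours 20 minutes flight time → 05:25 UTC.
Chicago is UTC−5:00, so local arrival = 05:25 − 5:00 = 00:25 on Sep 2.
Layover = 04:15 − 00:25 = 3 hours 50 minutes.

3 hours 50 minutes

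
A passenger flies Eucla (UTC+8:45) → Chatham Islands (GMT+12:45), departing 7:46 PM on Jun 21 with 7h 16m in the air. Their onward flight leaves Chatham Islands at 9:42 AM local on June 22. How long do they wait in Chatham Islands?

Convert departure to UTC: 7:46 PM − 8:45 = 11:01 AM UTC on Jun 21.
Add 7 hours 16 minutes flight time → 6:17 PM UTC.
Chatham Islands is UTC+12:45, so local arrival = 6:17 PM + 12:45 = 7:02 AM on Jun 22.
Layover = 9:42 AM − 7:02 AM = 2 hours 40 minutes.

2 hours 40 minutes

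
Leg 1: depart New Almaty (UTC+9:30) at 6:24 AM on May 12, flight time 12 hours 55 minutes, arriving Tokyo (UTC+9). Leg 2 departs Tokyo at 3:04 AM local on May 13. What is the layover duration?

Convert departure to UTC: 6:24 AM − 9:30 = 8:54 PM UTC on May 11.
Add 12 hours 55 minutes flight time → 9:49 AM UTC (May 12).
Tokyo is UTC+9:00, so local arrival = 9:49 AM + 9:00 = 6:49 PM on May 12.
Layover = 3:04 AM − 6:49 PM (+1 day) = 8 hours 15 minutes.

8 hours 15 minutes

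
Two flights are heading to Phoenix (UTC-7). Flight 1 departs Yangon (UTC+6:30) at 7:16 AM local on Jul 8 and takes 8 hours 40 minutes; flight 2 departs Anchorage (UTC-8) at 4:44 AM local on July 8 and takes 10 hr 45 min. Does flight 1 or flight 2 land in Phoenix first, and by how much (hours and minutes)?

Flight 1 in UTC: 7:16 AM − 6:30 = 12:46 AM on Jul 8.
+8 hours 40 minutes → arrive 9:26 AM UTC on Jul 8.
Flight 2 in UTC: 4:44 AM + 8:00 = 12:44 PM on Jul 8.
+10 hours and 45 minutes → arrive 11:29 PM UTC on Jul 8.
Flight 1 lands earlier by 14 hours 3 minutes.

the first, by 14 hours 3 minutes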